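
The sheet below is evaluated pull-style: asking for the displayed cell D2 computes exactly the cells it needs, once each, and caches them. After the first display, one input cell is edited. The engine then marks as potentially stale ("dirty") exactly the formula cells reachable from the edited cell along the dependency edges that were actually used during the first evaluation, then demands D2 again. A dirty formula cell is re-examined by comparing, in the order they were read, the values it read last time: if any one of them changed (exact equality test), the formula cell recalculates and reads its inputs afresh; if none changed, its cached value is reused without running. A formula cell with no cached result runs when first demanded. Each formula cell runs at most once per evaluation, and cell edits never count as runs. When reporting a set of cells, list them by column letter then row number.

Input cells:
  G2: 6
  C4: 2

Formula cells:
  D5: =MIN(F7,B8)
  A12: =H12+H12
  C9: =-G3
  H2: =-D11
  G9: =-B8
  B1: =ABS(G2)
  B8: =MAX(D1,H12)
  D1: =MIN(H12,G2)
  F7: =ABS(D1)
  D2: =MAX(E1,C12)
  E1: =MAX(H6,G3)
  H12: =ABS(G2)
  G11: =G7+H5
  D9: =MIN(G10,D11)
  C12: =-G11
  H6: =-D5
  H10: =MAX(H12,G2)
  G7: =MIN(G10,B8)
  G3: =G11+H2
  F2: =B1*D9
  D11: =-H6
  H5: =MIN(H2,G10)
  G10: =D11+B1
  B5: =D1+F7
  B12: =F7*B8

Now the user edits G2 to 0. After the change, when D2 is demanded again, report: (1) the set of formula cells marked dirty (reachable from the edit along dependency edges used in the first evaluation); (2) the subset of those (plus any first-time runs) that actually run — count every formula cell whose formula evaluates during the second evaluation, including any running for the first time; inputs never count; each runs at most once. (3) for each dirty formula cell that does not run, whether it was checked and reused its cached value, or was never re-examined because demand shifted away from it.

First demand of the output computes:
  B1 = ABS(6) = 6
  H12 = ABS(6) = 6
  D1 = MIN(6, 6) = 6
  B8 = MAX(6, 6) = 6
  F7 = ABS(6) = 6
  D5 = MIN(6, 6) = 6
  H6 = -(6) = -6
  D11 = -(-6) = 6
  G10 = 6 + 6 = 12
  G7 = MIN(12, 6) = 6
  H2 = -(6) = -6
  H5 = MIN(-6, 12) = -6
  G11 = 6 + -6 = 0
  C12 = -(0) = 0
  G3 = 0 + -6 = -6
  E1 = MAX(-6, -6) = -6
  D2 = MAX(-6, 0) = 0

After the edit, cleaning proceeds:
  B1: a read changed (G2 6->0) — executes, giving 0.
  H12: a read changed (G2 6->0) — executes, giving 0.
  D1: a read changed (H12 6->0; G2 6->0) — executes, giving 0.
  B8: a read changed (D1 6->0; H12 6->0) — executes, giving 0.
  F7: a read changed (D1 6->0) — executes, giving 0.
  D5: a read changed (F7 6->0; B8 6->0) — executes, giving 0.
  H6: a read changed (D5 6->0) — executes, giving 0.
  D11: a read changed (H6 -6->0) — executes, giving 0.
  G10: a read changed (D11 6->0; B1 6->0) — executes, giving 0.
  G7: a read changed (G10 12->0; B8 6->0) — executes, giving 0.
  H2: a read changed (D11 6->0) — executes, giving 0.
  H5: a read changed (H2 -6->0; G10 12->0) — executes, giving 0.
  G11: a read changed (G7 6->0; H5 -6->0) — executes, giving 0 — identical to its old value.
  C12: dirty, but its reads are unchanged (G11 unchanged); cached 0 stands.
  G3: a read changed (H2 -6->0) — executes, giving 0.
  E1: a read changed (H6 -6->0; G3 -6->0) — executes, giving 0.
  D2: a read changed (E1 -6->0) — executes, giving 0 — identical to its old value.

Note where the cutoff bites: C12 is checked, finds nothing changed, and keeps its cache.

The edit dirties: B1, B8, C12, D1, D2, D5, D11, E1, F7, G3, G7, G10, G11, H2, H5, H6, H12.
16 formula cells run: B1, B8, D1, D2, D5, D11, E1, F7, G3, G7, G10, G11, H2, H5, H6, H12.
Cache hits after checking: C12.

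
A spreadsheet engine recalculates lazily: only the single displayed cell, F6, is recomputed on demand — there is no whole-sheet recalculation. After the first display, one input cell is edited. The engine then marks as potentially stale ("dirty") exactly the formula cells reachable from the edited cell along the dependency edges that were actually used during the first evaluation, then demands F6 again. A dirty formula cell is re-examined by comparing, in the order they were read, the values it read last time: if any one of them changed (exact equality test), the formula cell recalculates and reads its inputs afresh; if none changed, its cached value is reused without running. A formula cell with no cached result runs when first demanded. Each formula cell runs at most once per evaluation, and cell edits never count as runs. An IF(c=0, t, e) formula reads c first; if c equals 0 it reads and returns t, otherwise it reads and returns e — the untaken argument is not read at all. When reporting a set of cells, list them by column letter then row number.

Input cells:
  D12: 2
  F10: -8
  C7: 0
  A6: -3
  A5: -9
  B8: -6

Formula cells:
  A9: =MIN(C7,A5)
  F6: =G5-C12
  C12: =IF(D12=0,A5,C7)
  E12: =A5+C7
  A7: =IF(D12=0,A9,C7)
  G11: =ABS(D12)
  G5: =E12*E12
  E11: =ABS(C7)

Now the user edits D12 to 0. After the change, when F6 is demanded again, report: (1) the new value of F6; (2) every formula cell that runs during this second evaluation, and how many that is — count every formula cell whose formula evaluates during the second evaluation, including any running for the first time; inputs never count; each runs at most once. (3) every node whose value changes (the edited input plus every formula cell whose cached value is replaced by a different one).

New value of F6: 90.
Formula cells that run: C12, F6 — 2 in total.
Values that change: C12, D12, F6.

First evaluation (everything demanded from the output):
  C12 = IF(D12=0: D12=2 -> else branch C7) = 0
  E12 = -9 + 0 = -9
  G5 = -9 * -9 = 81
  F6 = 81 - 0 = 81

Propagation after the edit:
  C12: runs — D12 2->0; result -9.
  F6: runs — C12 0->-9; result 90.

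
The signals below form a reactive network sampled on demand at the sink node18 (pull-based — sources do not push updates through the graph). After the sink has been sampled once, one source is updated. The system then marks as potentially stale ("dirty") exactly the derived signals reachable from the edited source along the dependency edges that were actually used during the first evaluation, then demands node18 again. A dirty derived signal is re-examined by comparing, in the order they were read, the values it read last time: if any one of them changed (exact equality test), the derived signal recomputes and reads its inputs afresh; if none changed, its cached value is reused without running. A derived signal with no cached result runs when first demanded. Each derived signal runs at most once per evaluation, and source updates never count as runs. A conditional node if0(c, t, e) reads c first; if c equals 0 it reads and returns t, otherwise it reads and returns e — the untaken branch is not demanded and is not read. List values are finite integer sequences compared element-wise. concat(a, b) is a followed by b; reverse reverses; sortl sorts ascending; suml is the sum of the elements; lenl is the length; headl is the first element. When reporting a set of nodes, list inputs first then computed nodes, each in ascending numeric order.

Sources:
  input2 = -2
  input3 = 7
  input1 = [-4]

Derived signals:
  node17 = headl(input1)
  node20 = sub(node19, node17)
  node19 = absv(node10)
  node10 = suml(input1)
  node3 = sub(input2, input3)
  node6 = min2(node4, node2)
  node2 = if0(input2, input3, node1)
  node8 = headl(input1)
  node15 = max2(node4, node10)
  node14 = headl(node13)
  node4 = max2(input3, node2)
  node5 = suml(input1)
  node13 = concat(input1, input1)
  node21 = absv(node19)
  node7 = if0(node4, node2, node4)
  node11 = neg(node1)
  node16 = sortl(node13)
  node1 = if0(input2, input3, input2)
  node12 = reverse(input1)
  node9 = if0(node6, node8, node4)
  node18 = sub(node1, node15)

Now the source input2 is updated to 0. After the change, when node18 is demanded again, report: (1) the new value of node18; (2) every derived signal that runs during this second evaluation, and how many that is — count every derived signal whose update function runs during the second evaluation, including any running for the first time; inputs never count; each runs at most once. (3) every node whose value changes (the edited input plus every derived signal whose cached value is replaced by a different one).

Initial pass — values computed on the first demand:
  node1 = if0(input2=-2 -> else branch input2) = -2
  node2 = if0(input2=-2 -> else branch node1) = -2
  node4 = max2(7, -2) = 7
  node10 = suml([-4]) = -4
  node15 = max2(7, -4) = 7
  node18 = sub(-2, 7) = -9

Second demand — change propagation:
  node1: re-runs because input2 -2->0; input2 -2->0; new result 7.
  node2: re-runs because input2 -2->0; node1 -2->7; new result 7.
  node4: re-runs because node2 -2->7; new result 7 (unchanged).
  node15: re-examined; everything it read last time is the same (node4 unchanged, node10 unchanged) — cache 7 kept, no run.
  node18: re-runs because node1 -2->7; new result 0.

The important point: at node15 every value read last time is unchanged, so the dirty flag clears without a run.

node18 now evaluates to 0.
Run set: node1, node2, node4, node18 (4 run).
Changed values: input2, node1, node2, node18.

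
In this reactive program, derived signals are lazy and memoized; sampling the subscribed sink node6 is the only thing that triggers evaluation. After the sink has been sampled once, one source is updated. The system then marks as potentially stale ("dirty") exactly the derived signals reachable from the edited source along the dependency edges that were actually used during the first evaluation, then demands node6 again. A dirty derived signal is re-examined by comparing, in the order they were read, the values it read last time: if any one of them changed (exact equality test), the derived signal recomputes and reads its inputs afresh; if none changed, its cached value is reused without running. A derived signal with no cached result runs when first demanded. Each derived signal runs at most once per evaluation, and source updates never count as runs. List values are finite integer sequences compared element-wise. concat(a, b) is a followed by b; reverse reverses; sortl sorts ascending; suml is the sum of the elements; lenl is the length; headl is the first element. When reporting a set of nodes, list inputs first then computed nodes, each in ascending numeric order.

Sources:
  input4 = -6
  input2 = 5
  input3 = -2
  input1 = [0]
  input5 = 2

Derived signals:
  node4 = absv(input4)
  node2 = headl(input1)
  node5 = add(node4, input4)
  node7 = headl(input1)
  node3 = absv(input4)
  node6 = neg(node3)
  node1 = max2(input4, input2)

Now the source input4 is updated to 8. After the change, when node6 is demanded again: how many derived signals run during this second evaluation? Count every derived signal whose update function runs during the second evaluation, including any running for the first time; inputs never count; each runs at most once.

First demand of the output computes:
  node3 = absv(-6) = 6
  node6 = neg(6) = -6

After the edit, cleaning proceeds:
  node3: a read changed (input4 -6->8) — executes, giving 8.
  node6: a read changed (node3 6->8) — executes, giving -8.

2 derived signals run: node3, node6.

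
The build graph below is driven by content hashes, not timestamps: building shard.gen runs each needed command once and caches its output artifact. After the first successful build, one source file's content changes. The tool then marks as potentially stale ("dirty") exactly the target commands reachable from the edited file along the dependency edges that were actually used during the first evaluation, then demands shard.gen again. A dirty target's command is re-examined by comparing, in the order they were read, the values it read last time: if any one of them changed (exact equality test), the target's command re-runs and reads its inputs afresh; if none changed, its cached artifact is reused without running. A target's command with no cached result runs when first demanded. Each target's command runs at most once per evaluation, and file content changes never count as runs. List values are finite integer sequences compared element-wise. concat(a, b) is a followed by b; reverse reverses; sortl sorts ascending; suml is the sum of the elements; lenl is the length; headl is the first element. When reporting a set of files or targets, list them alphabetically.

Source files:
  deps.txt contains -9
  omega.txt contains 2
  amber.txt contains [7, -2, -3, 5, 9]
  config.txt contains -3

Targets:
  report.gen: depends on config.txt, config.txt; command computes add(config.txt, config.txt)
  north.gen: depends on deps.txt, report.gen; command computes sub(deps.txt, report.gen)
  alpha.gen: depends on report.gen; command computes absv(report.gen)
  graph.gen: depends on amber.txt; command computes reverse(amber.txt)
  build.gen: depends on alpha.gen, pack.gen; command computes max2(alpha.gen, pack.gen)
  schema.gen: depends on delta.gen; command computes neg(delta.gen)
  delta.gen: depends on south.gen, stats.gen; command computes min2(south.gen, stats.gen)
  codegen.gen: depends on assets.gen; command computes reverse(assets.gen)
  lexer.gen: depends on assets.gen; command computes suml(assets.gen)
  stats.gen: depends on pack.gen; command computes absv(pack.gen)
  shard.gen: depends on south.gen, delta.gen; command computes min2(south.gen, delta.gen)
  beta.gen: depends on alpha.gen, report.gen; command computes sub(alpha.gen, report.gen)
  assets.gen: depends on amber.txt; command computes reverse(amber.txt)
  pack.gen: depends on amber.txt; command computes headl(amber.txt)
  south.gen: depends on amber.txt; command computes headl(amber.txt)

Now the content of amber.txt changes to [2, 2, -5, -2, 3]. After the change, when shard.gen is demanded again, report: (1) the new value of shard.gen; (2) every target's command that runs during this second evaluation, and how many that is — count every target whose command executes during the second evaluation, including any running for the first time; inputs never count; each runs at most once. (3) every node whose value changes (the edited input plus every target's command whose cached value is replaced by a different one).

Initial pass — values computed on the first demand:
  pack.gen = headl([7, -2, -3, 5, 9]) = 7
  south.gen = headl([7, -2, -3, 5, 9]) = 7
  stats.gen = absv(7) = 7
  delta.gen = min2(7, 7) = 7
  shard.gen = min2(7, 7) = 7

Second demand — change propagation:
  pack.gen: re-runs because amber.txt [7, -2, -3, 5, 9]->[2, 2, -5, -2, 3]; new result 2.
  south.gen: re-runs because amber.txt [7, -2, -3, 5, 9]->[2, 2, -5, -2, 3]; new result 2.
  stats.gen: re-runs because pack.gen 7->2; new result 2.
  delta.gen: re-runs because south.gen 7->2; stats.gen 7->2; new result 2.
  shard.gen: re-runs because south.gen 7->2; delta.gen 7->2; new result 2.

shard.gen now evaluates to 2.
Run set: delta.gen, pack.gen, shard.gen, south.gen, stats.gen (5 run).
Changed values: amber.txt, delta.gen, pack.gen, shard.gen, south.gen, stats.gen.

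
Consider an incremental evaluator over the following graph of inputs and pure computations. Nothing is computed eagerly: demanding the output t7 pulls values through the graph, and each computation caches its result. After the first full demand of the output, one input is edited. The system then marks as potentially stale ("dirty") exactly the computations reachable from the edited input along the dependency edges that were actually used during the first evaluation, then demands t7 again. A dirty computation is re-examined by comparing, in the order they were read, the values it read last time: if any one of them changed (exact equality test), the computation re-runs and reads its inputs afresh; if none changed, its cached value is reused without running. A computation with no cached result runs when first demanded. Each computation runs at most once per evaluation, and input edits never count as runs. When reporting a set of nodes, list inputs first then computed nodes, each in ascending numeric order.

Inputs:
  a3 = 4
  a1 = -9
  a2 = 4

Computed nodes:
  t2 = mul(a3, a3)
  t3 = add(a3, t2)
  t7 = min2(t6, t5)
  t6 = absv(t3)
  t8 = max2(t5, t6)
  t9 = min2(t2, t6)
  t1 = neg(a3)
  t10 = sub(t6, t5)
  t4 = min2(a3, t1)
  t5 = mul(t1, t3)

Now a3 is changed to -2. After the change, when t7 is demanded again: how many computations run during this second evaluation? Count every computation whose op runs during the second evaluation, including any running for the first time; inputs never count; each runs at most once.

Run set: t1, t2, t3, t5, t6, t7 (6 run).

Initial pass — values computed on the first demand:
  t1 = neg(4) = -4
  t2 = mul(4, 4) = 16
  t3 = add(4, 16) = 20
  t5 = mul(-4, 20) = -80
  t6 = absv(20) = 20
  t7 = min2(20, -80) = -80

Second demand — change propagation:
  t1: re-runs because a3 4->-2; new result 2.
  t2: re-runs because a3 4->-2; a3 4->-2; new result 4.
  t3: re-runs because a3 4->-2; t2 16->4; new result 2.
  t5: re-runs because t1 -4->2; t3 20->2; new result 4.
  t6: re-runs because t3 20->2; new result 2.
  t7: re-runs because t6 20->2; t5 -80->4; new result 2.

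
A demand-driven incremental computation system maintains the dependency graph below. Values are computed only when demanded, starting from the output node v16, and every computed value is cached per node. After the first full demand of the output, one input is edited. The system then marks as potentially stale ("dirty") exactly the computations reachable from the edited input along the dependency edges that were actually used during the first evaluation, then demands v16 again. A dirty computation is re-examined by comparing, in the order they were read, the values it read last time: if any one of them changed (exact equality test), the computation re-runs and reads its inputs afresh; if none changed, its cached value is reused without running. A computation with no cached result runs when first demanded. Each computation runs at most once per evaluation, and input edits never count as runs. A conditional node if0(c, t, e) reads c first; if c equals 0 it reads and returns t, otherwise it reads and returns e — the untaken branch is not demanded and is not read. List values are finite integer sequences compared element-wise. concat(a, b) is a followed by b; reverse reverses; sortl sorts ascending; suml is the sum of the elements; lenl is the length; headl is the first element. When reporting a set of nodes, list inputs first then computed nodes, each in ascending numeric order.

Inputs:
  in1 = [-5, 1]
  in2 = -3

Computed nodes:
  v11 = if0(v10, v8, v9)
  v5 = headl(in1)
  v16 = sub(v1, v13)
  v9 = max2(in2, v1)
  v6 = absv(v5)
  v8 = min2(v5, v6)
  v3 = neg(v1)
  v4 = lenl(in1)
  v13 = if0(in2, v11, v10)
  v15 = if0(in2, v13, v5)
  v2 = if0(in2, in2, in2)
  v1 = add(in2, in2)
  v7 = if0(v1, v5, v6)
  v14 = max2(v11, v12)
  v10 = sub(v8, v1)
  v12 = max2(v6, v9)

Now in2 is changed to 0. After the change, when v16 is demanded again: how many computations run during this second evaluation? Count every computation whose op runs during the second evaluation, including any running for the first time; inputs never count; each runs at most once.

Computations that run: v1, v9, v10, v11, v13, v16 — 6 in total.
Key observation: a condition flipped, so demand reaches new nodes — v9, v11 run for the first time.

First evaluation (everything demanded from the output):
  v1 = add(-3, -3) = -6
  v5 = headl([-5, 1]) = -5
  v6 = absv(-5) = 5
  v8 = min2(-5, 5) = -5
  v10 = sub(-5, -6) = 1
  v13 = if0(in2=-3 -> else branch v10) = 1
  v16 = sub(-6, 1) = -7

Propagation after the edit:
  v1: runs — in2 -3->0; in2 -3->0; result 0.
  v9: demanded for the first time — runs, produces 0.
  v10: runs — v1 -6->0; result -5.
  v11: demanded for the first time — runs, produces 0.
  v13: runs — in2 -3->0; v10 1->-5; result 0.
  v16: runs — v1 -6->0; v13 1->0; result 0.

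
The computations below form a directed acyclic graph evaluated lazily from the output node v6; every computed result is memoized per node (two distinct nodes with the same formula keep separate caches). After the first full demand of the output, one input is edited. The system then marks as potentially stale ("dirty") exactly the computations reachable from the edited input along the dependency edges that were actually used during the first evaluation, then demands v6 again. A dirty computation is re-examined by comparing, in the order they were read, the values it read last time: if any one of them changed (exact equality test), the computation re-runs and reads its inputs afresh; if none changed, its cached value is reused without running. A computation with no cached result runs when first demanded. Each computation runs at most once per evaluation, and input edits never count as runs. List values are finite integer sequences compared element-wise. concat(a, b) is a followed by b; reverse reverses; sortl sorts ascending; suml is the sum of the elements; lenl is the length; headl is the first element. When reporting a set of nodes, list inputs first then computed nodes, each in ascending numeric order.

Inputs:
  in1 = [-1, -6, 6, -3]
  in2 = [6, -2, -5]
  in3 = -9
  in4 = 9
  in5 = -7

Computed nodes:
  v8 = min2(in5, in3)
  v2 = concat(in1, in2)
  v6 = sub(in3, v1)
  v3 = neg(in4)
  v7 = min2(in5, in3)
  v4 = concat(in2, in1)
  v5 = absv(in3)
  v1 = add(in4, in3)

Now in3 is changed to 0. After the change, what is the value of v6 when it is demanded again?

First demand of the output computes:
  v1 = add(9, -9) = 0
  v6 = sub(-9, 0) = -9

After the edit, cleaning proceeds:
  v1: a read changed (in3 -9->0) — executes, giving 9.
  v6: a read changed (in3 -9->0; v1 0->9) — executes, giving -9 — identical to its old value.

Demanding v6 again yields -9.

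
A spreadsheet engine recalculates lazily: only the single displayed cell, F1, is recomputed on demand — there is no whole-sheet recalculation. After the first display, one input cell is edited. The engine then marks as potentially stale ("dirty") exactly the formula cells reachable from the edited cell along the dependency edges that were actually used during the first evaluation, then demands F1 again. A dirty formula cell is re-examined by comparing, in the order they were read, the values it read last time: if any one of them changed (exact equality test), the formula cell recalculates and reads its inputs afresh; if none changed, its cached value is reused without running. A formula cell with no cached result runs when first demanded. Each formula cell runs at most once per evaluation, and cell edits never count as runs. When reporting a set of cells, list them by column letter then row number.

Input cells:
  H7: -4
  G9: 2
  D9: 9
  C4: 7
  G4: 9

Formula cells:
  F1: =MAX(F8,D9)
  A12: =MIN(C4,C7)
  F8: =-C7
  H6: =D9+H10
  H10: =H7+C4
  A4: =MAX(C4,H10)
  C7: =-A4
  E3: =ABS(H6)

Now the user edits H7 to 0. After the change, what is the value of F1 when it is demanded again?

New value of F1: 9.
Key observation: the change is absorbed at A4 — it re-runs but produces the same value, and the output's value is unchanged.

First evaluation (everything demanded from the output):
  H10 = -4 + 7 = 3
  A4 = MAX(7, 3) = 7
  C7 = -(7) = -7
  F8 = -(-7) = 7
  F1 = MAX(7, 9) = 9

Propagation after the edit:
  H10: runs — H7 -4->0; result 7.
  A4: runs — H10 3->7; result 7 (same value as before).
  C7: checked — values it read are unchanged (A4 unchanged); reused cached -7 without running.
  F8: checked — values it read are unchanged (C7 unchanged); reused cached 7 without running.
  F1: checked — values it read are unchanged (F8 unchanged, D9 unchanged); reused cached 9 without running.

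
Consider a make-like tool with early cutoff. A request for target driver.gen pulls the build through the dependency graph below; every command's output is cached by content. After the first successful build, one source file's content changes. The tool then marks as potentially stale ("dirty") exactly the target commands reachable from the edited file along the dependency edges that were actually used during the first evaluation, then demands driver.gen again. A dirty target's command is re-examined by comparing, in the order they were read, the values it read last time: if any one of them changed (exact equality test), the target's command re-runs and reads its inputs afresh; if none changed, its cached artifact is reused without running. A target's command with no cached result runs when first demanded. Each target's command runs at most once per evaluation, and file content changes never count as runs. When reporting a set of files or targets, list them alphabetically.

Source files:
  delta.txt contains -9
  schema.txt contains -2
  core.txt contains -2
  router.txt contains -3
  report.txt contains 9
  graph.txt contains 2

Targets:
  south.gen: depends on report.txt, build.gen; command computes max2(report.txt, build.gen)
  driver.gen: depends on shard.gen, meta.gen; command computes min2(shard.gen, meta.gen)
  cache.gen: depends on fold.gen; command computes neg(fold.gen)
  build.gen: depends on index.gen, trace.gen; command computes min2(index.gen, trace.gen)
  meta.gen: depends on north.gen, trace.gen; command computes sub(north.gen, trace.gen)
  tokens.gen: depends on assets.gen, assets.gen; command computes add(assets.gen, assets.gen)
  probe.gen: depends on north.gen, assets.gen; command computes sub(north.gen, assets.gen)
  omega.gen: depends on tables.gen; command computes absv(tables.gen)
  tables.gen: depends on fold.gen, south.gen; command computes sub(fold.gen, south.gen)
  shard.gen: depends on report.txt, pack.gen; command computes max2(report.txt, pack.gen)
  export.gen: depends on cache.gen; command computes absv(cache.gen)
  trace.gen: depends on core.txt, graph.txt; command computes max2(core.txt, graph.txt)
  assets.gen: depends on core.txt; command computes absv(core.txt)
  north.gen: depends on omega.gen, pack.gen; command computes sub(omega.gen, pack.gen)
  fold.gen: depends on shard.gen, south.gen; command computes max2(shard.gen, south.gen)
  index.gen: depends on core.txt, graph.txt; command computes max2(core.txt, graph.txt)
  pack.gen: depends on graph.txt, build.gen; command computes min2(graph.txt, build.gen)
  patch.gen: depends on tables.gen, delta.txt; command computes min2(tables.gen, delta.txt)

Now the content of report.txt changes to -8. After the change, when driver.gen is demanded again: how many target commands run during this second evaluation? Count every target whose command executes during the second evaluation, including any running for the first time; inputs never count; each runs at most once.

First demand of the output computes:
  index.gen = max2(-2, 2) = 2
  trace.gen = max2(-2, 2) = 2
  build.gen = min2(2, 2) = 2
  pack.gen = min2(2, 2) = 2
  shard.gen = max2(9, 2) = 9
  south.gen = max2(9, 2) = 9
  fold.gen = max2(9, 9) = 9
  tables.gen = sub(9, 9) = 0
  omega.gen = absv(0) = 0
  north.gen = sub(0, 2) = -2
  meta.gen = sub(-2, 2) = -4
  driver.gen = min2(9, -4) = -4

After the edit, cleaning proceeds:
  shard.gen: a read changed (report.txt 9->-8) — executes, giving 2.
  south.gen: a read changed (report.txt 9->-8) — executes, giving 2.
  fold.gen: a read changed (shard.gen 9->2; south.gen 9->2) — executes, giving 2.
  tables.gen: a read changed (fold.gen 9->2; south.gen 9->2) — executes, giving 0 — identical to its old value.
  omega.gen: dirty, but its reads are unchanged (tables.gen unchanged); cached 0 stands.
  north.gen: dirty, but its reads are unchanged (omega.gen unchanged, pack.gen unchanged); cached -2 stands.
  meta.gen: dirty, but its reads are unchanged (north.gen unchanged, trace.gen unchanged); cached -4 stands.
  driver.gen: a read changed (shard.gen 9->2) — executes, giving -4 — identical to its old value.

Note where the cutoff bites: omega.gen is checked, finds nothing changed, and keeps its cache.

5 target commands run: driver.gen, fold.gen, shard.gen, south.gen, tables.gen.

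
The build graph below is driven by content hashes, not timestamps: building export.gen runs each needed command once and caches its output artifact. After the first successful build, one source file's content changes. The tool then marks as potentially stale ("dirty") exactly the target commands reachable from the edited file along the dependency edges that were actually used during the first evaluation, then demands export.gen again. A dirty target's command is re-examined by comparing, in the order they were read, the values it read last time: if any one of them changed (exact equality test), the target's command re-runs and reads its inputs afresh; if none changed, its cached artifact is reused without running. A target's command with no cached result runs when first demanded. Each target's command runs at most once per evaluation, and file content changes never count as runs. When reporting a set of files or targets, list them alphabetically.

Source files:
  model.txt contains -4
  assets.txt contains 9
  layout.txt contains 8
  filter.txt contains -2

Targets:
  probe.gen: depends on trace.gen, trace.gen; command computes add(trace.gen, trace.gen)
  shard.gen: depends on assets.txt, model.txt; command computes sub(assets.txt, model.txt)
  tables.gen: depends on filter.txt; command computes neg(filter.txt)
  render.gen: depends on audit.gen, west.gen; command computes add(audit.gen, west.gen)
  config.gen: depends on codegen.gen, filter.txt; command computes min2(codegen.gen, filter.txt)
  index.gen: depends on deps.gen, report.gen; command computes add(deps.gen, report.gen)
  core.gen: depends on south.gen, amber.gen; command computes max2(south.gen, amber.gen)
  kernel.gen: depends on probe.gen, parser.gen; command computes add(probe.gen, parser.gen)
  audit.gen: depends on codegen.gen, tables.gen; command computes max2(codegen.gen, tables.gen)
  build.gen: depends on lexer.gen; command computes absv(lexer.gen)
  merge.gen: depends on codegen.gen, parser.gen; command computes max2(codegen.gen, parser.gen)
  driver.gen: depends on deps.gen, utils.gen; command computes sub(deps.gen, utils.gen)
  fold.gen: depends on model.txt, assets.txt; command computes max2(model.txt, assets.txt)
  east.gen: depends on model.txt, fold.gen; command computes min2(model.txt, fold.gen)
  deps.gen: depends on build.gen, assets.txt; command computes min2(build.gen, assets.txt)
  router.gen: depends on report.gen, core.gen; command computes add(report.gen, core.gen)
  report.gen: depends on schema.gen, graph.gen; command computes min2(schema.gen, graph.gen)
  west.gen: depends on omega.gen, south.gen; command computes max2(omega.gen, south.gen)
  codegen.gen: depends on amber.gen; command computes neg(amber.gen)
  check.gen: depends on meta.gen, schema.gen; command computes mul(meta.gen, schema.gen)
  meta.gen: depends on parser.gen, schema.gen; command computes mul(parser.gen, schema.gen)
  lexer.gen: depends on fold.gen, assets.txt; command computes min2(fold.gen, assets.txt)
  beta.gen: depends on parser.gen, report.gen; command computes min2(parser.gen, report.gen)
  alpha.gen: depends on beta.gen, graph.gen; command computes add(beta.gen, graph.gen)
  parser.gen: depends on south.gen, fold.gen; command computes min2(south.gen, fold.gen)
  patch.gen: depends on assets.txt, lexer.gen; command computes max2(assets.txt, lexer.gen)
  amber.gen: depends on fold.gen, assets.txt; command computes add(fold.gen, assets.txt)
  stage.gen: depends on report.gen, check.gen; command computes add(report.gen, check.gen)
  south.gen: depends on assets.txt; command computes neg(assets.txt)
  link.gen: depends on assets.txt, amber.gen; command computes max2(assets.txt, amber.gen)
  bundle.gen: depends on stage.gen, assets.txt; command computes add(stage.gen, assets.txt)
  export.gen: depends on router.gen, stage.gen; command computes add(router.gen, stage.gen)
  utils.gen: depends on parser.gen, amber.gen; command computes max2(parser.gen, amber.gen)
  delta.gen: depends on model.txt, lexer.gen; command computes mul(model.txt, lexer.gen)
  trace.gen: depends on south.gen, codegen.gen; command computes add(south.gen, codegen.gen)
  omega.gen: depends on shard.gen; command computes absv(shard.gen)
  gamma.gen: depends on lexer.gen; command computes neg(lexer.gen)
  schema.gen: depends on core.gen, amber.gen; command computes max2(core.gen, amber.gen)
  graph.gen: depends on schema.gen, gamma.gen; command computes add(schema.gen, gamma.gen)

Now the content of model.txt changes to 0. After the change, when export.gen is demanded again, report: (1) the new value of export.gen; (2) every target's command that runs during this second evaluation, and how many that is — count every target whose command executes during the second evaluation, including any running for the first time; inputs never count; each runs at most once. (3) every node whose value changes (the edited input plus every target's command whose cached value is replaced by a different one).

export.gen now evaluates to -2880.
Run set: fold.gen (1 run).
Changed values: model.txt.
The important point: fold.gen recomputes to an identical value, and the output ends up unchanged.

Initial pass — values computed on the first demand:
  fold.gen = max2(-4, 9) = 9
  amber.gen = add(9, 9) = 18
  lexer.gen = min2(9, 9) = 9
  gamma.gen = neg(9) = -9
  south.gen = neg(9) = -9
  core.gen = max2(-9, 18) = 18
  parser.gen = min2(-9, 9) = -9
  schema.gen = max2(18, 18) = 18
  graph.gen = add(18, -9) = 9
  meta.gen = mul(-9, 18) = -162
  check.gen = mul(-162, 18) = -2916
  report.gen = min2(18, 9) = 9
  router.gen = add(9, 18) = 27
  stage.gen = add(9, -2916) = -2907
  export.gen = add(27, -2907) = -2880

Second demand — change propagation:
  fold.gen: re-runs because model.txt -4->0; new result 9 (unchanged).
  amber.gen: re-examined; everything it read last time is the same (fold.gen unchanged, assets.txt unchanged) — cache 18 kept, no run.
  core.gen: re-examined; everything it read last time is the same (south.gen unchanged, amber.gen unchanged) — cache 18 kept, no run.
  lexer.gen: re-examined; everything it read last time is the same (fold.gen unchanged, assets.txt unchanged) — cache 9 kept, no run.
  gamma.gen: re-examined; everything it read last time is the same (lexer.gen unchanged) — cache -9 kept, no run.
  parser.gen: re-examined; everything it read last time is the same (south.gen unchanged, fold.gen unchanged) — cache -9 kept, no run.
  schema.gen: re-examined; everything it read last time is the same (core.gen unchanged, amber.gen unchanged) — cache 18 kept, no run.
  graph.gen: re-examined; everything it read last time is the same (schema.gen unchanged, gamma.gen unchanged) — cache 9 kept, no run.
  meta.gen: re-examined; everything it read last time is the same (parser.gen unchanged, schema.gen unchanged) — cache -162 kept, no run.
  check.gen: re-examined; everything it read last time is the same (meta.gen unchanged, schema.gen unchanged) — cache -2916 kept, no run.
  report.gen: re-examined; everything it read last time is the same (schema.gen unchanged, graph.gen unchanged) — cache 9 kept, no run.
  router.gen: re-examined; everything it read last time is the same (report.gen unchanged, core.gen unchanged) — cache 27 kept, no run.
  stage.gen: re-examined; everything it read last time is the same (report.gen unchanged, check.gen unchanged) — cache -2907 kept, no run.
  export.gen: re-examined; everything it read last time is the same (router.gen unchanged, stage.gen unchanged) — cache -2880 kept, no run.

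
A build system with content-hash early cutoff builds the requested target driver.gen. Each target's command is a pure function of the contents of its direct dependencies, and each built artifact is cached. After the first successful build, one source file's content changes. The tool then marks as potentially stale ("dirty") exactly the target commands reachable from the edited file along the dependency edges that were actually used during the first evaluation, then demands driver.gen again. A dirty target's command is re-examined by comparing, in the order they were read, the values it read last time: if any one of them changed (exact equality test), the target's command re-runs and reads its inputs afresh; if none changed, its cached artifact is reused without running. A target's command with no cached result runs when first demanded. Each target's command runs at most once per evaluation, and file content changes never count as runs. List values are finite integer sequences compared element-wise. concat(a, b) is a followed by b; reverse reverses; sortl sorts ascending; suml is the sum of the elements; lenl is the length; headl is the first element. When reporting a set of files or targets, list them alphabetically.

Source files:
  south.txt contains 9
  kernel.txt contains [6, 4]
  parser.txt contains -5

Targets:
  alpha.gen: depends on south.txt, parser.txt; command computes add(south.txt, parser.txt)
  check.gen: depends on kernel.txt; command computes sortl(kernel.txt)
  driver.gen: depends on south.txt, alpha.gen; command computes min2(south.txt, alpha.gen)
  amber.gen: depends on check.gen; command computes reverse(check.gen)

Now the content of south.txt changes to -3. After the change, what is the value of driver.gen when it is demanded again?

First evaluation (everything demanded from the output):
  alpha.gen = add(9, -5) = 4
  driver.gen = min2(9, 4) = 4

Propagation after the edit:
  alpha.gen: runs — south.txt 9->-3; result -8.
  driver.gen: runs — south.txt 9->-3; alpha.gen 4->-8; result -8.

New value of driver.gen: -8.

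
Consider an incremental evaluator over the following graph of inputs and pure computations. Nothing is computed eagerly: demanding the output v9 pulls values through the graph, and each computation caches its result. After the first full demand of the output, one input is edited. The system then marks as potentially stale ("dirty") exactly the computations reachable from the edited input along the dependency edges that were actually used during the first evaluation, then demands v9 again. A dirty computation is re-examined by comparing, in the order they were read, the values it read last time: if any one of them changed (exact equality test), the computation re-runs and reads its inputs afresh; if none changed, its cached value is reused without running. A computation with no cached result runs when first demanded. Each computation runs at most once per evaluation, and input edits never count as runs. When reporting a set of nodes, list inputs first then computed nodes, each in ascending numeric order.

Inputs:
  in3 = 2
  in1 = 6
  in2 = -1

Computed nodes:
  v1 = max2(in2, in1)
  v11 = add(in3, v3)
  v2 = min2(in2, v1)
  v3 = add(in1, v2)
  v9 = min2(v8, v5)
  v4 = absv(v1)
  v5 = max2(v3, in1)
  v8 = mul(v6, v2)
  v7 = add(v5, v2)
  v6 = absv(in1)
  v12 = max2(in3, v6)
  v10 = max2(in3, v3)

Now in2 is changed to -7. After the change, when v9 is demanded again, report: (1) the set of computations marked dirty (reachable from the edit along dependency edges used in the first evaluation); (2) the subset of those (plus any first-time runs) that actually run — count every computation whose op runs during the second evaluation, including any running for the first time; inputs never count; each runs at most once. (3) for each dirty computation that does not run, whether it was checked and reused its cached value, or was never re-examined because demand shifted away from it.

Initial pass — values computed on the first demand:
  v1 = max2(-1, 6) = 6
  v2 = min2(-1, 6) = -1
  v3 = add(6, -1) = 5
  v5 = max2(5, 6) = 6
  v6 = absv(6) = 6
  v8 = mul(6, -1) = -6
  v9 = min2(-6, 6) = -6

Second demand — change propagation:
  v1: re-runs because in2 -1->-7; new result 6 (unchanged).
  v2: re-runs because in2 -1->-7; new result -7.
  v3: re-runs because v2 -1->-7; new result -1.
  v5: re-runs because v3 5->-1; new result 6 (unchanged).
  v8: re-runs because v2 -1->-7; new result -42.
  v9: re-runs because v8 -6->-42; new result -42.

Dirty set: v1, v2, v3, v5, v8, v9.
Run set: v1, v2, v3, v5, v8, v9 (6 run).
All dirty computations ended up running.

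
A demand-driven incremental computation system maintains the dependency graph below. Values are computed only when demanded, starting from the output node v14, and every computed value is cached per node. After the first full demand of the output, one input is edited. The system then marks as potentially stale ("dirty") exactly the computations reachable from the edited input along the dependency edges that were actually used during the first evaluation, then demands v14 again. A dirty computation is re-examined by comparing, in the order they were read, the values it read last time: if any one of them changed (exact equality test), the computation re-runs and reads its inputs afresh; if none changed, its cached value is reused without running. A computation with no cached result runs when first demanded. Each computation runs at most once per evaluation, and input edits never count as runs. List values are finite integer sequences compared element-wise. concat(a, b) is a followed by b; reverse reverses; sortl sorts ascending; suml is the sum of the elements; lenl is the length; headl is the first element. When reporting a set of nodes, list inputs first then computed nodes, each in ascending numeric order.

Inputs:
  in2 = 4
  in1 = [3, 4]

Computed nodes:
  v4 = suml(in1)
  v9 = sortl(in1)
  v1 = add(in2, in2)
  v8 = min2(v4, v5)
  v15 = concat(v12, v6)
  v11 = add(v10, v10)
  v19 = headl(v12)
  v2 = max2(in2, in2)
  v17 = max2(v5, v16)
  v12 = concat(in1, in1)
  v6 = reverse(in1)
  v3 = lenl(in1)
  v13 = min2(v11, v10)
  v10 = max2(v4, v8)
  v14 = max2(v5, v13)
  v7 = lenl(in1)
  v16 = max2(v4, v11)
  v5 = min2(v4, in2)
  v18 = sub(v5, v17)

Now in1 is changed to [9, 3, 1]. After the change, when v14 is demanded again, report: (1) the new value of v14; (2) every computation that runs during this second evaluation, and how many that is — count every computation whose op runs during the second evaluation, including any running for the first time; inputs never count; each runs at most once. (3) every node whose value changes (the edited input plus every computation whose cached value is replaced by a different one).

New value of v14: 13.
Computations that run: v4, v5, v8, v10, v11, v13, v14 — 7 in total.
Values that change: in1, v4, v10, v11, v13, v14.

First evaluation (everything demanded from the output):
  v4 = suml([3, 4]) = 7
  v5 = min2(7, 4) = 4
  v8 = min2(7, 4) = 4
  v10 = max2(7, 4) = 7
  v11 = add(7, 7) = 14
  v13 = min2(14, 7) = 7
  v14 = max2(4, 7) = 7

Propagation after the edit:
  v4: runs — in1 [3, 4]->[9, 3, 1]; result 13.
  v5: runs — v4 7->13; result 4 (same value as before).
  v8: runs — v4 7->13; result 4 (same value as before).
  v10: runs — v4 7->13; result 13.
  v11: runs — v10 7->13; v10 7->13; result 26.
  v13: runs — v11 14->26; v10 7->13; result 13.
  v14: runs — v13 7->13; result 13.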